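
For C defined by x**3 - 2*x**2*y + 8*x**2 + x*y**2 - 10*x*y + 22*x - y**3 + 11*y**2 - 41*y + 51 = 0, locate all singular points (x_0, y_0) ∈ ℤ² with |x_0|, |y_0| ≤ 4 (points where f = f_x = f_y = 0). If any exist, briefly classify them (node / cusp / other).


Singular points: {(-1, 3)}; classification: node.

Compute partial derivatives:
  f_x = 3*x**2 - 4*x*y + 16*x + y**2 - 10*y + 22.
  f_y = -2*x**2 + 2*x*y - 10*x - 3*y**2 + 22*y - 41.
Scan x_0 ∈ {−4, ..., 4}. For each x_0, f_y(x_0, y) is a polynomial in y; find its integer roots y ∈ {−4, ..., 4}, then test f_x and f at those candidates.
  x = -4: f_y(-4, y) = -3*y**2 + 14*y - 33; no integer root y with |y| ≤ 4.
  x = -3: f_y(-3, y) = -3*y**2 + 16*y - 29; no integer root y with |y| ≤ 4.
  x = -2: f_y(-2, y) = -3*y**2 + 18*y - 29; no integer root y with |y| ≤ 4.
  x = -1: f_y(-1, y) = -3*y**2 + 20*y - 33; vanishes at y ∈ {3}. (-1, 3): f_x = 0, f = 0 — SINGULAR.
  x = 0: f_y(0, y) = -3*y**2 + 22*y - 41; no integer root y with |y| ≤ 4.
  x = 1: f_y(1, y) = -3*y**2 + 24*y - 53; no integer root y with |y| ≤ 4.
  x = 2: f_y(2, y) = -3*y**2 + 26*y - 69; no integer root y with |y| ≤ 4.
  x = 3: f_y(3, y) = -3*y**2 + 28*y - 89; no integer root y with |y| ≤ 4.
  x = 4: f_y(4, y) = -3*y**2 + 30*y - 113; no integer root y with |y| ≤ 4.
Only singular point on the grid: (-1, 3).
Classify: substitute x = -1 + u, y = 3 + v and expand: f = u**3 - 2*u**2*v - u**2 + u*v**2 - v**3 + v**2.
No constant or linear terms (consistent with a singular point). Quadratic part: -u**2 + v**2. Cubic part: u**3 - 2*u**2*v + u*v**2 - v**3.
The quadratic part v**2 - u**2 = (v − u)(v + u) splits into two distinct linear factors, so there are two distinct tangent lines y − 3 = ±(x − -1) — this is a node (ordinary double point).
Classification: node.


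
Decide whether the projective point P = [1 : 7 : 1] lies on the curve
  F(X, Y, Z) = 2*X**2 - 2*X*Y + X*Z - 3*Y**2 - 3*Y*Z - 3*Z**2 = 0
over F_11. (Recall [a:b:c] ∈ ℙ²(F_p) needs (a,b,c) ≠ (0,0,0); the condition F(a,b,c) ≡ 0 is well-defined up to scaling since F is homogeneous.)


F(1,7,1) ≡ 5 (mod 11); P is NOT on the curve.

Evaluate F(1, 7, 1) term-by-term (mod 11).
  2*X**2 ↦ 2·1·1·1 = 2
  -2*X*Y ↦ -2·1·7·1 = -14
  X*Z ↦ 1·1·1·1 = 1
  -3*Y**2 ↦ -3·1·49·1 = -147
  -3*Y*Z ↦ -3·1·7·1 = -21
  -3*Z**2 ↦ -3·1·1·1 = -3
Sum: F(1, 7, 1) = (2) + (-14) + (1) + (-147) + (-21) + (-3) = -182.
Reducing mod 11: -182 ≡ 5 (mod 11).
Since F(a, b, c) ≡ 5 ≠ 0 (mod 11), P does NOT lie on the curve.


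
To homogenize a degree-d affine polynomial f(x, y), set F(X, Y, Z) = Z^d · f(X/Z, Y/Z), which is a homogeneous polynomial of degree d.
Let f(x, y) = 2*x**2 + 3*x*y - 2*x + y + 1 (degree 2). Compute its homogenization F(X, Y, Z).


F(X, Y, Z) = 2*X**2 + 3*X*Y - 2*X*Z + Y*Z + Z**2

deg(f) = 2.
Substitute x = X/Z, y = Y/Z into f, then multiply by Z^2.
  monomial 2·x^2·y^0 ↦ 2·X^2·Y^0·Z^0.
  monomial 3·x^1·y^1 ↦ 3·X^1·Y^1·Z^0.
  monomial -2·x^1·y^0 ↦ -2·X^1·Y^0·Z^1.
  monomial 1·x^0·y^1 ↦ 1·X^0·Y^1·Z^1.
  monomial 1·x^0·y^0 ↦ 1·X^0·Y^0·Z^2.
Collecting: F(X, Y, Z) = 2*X**2 + 3*X*Y - 2*X*Z + Y*Z + Z**2.


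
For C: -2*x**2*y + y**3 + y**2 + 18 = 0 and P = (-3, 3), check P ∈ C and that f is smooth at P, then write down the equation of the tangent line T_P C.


Tangent line at P: 36*x + 15*y + 63 = 0.

Step 1: f(-3, 3) = 0, so P lies on C.
Step 2: partial derivatives
  f_x(x, y) = -4*x*y, f_y(x, y) = -2*x**2 + 3*y**2 + 2*y.
  f_x(P) = 36, f_y(P) = 15 (gradient nonzero, so P is smooth).
Step 3: tangent line at P: 36·(x − -3) + 15·(y − 3) = 0.
Expanding: 36*x + 15*y + 63 = 0.


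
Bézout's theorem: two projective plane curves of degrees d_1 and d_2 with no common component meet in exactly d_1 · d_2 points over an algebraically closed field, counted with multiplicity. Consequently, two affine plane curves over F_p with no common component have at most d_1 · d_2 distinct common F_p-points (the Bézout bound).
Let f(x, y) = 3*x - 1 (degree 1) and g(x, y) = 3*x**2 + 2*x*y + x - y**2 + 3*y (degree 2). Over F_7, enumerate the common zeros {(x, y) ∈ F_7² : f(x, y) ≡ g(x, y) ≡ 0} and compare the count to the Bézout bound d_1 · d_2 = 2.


Common zeros: ∅; count = 0; Bézout bound = 2.

deg(f) = 1, deg(g) = 2, so Bézout bound = 2.
Scan x ∈ F_7. For each x, list the y ∈ F_7 with f(x, y) ≡ 0 and those with g(x, y) ≡ 0 (mod 7); the common zeros in that column are the intersection.
  x = 0: f ≡ 0 at y ∈ ∅; g ≡ 0 at y ∈ {0, 3}; common: ∅.
  x = 1: f ≡ 0 at y ∈ ∅; g ≡ 0 at y ∈ ∅; common: ∅.
  x = 2: f ≡ 0 at y ∈ ∅; g ≡ 0 at y ∈ {0}; common: ∅.
  x = 3: f ≡ 0 at y ∈ ∅; g ≡ 0 at y ∈ ∅; common: ∅.
  x = 4: f ≡ 0 at y ∈ ∅; g ≡ 0 at y ∈ {2}; common: ∅.
  x = 5: f ≡ 0 at y ∈ {0, 1, 2, 3, 4, 5, 6}; g ≡ 0 at y ∈ ∅; common: ∅.
  x = 6: f ≡ 0 at y ∈ ∅; g ≡ 0 at y ∈ {2, 6}; common: ∅.
Collecting: common zeros = ∅, so the count is 0.
Comparison with the Bézout bound: 0 ≤ 2 = deg(f)·deg(g), as expected for curves with no common component (the affine F_7-count falls short of the bound because intersections may lie at infinity, over extension fields, or carry multiplicity).


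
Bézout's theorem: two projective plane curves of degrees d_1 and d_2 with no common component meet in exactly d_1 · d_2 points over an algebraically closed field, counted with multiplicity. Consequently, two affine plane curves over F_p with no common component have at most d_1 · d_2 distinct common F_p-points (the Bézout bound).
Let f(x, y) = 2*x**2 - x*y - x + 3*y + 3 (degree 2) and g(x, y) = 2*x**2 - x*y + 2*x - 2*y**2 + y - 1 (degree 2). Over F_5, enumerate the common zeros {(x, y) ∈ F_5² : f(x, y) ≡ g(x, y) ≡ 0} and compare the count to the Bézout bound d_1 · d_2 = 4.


Common zeros: {(1, 3)}; count = 1; Bézout bound = 4.

deg(f) = 2, deg(g) = 2, so Bézout bound = 4.
Scan x ∈ F_5. For each x, list the y ∈ F_5 with f(x, y) ≡ 0 and those with g(x, y) ≡ 0 (mod 5); the common zeros in that column are the intersection.
  x = 0: f ≡ 0 at y ∈ {4}; g ≡ 0 at y ∈ ∅; common: ∅.
  x = 1: f ≡ 0 at y ∈ {3}; g ≡ 0 at y ∈ {2, 3}; common: {3}.
  x = 2: f ≡ 0 at y ∈ {1}; g ≡ 0 at y ∈ {3, 4}; common: ∅.
  x = 3: f ≡ 0 at y ∈ ∅; g ≡ 0 at y ∈ ∅; common: ∅.
  x = 4: f ≡ 0 at y ∈ {1}; g ≡ 0 at y ∈ {2, 4}; common: ∅.
Collecting: common zeros = {(1, 3)}, so the count is 1.
Comparison with the Bézout bound: 1 ≤ 4 = deg(f)·deg(g), as expected for curves with no common component (the affine F_5-count falls short of the bound because intersections may lie at infinity, over extension fields, or carry multiplicity).


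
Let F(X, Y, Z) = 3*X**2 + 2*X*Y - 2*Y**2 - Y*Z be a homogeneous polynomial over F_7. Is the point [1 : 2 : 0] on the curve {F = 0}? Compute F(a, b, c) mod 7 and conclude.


F(1,2,0) ≡ 6 (mod 7); P is NOT on the curve.

Evaluate F(1, 2, 0) term-by-term (mod 7).
  3*X**2 ↦ 3·1·1·1 = 3
  2*X*Y ↦ 2·1·2·1 = 4
  -2*Y**2 ↦ -2·1·4·1 = -8
  -Y*Z ↦ -1·1·2·0 = 0
Sum: F(1, 2, 0) = (3) + (4) + (-8) + (0) = -1.
Reducing mod 7: -1 ≡ 6 (mod 7).
Since F(a, b, c) ≡ 6 ≠ 0 (mod 7), P does NOT lie on the curve.


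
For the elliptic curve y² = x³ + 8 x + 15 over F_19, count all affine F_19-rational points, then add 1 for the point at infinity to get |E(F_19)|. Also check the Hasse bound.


Affine points = {(1, 9), (1, 10), (2, 1), (2, 18), (3, 3), (3, 16), (4, 4), (4, 15), (5, 3), (5, 16), (11, 3), (11, 16), (13, 6), (13, 13), (18, 5), (18, 14)}; affine count = 16; |E(F_19)| = 17.

Discriminant check: Δ ∝ 4a³ + 27b² = 4·8³ + 27·15² = 4·512 + 27·225 ≡ 10 (mod 19). Nonzero ⇒ E is nonsingular.
For each x ∈ F_19, compute rhs = x³ + 8·x + 15 mod 19, then count y ∈ F_19 with y² ≡ rhs.
  x = 0: rhs = 15, matching y values: none (0 points).
  x = 1: rhs = 5, matching y values: 9, 10 (2 points).
  x = 2: rhs = 1, matching y values: 1, 18 (2 points).
  x = 3: rhs = 9, matching y values: 3, 16 (2 points).
  x = 4: rhs = 16, matching y values: 4, 15 (2 points).
  x = 5: rhs = 9, matching y values: 3, 16 (2 points).
  x = 6: rhs = 13, matching y values: none (0 points).
  x = 7: rhs = 15, matching y values: none (0 points).
  x = 8: rhs = 2, matching y values: none (0 points).
  x = 9: rhs = 18, matching y values: none (0 points).
  x = 10: rhs = 12, matching y values: none (0 points).
  x = 11: rhs = 9, matching y values: 3, 16 (2 points).
  x = 12: rhs = 15, matching y values: none (0 points).
  x = 13: rhs = 17, matching y values: 6, 13 (2 points).
  x = 14: rhs = 2, matching y values: none (0 points).
  x = 15: rhs = 14, matching y values: none (0 points).
  x = 16: rhs = 2, matching y values: none (0 points).
  x = 17: rhs = 10, matching y values: none (0 points).
  x = 18: rhs = 6, matching y values: 5, 14 (2 points).
Total affine count: 16.
Full point count |E(F_19)| = 16 + 1 = 17.
Hasse bound: |17 − (19+1)| = |-3| = 3 ≤ 2√19 ≈ 8.7178 ✓.


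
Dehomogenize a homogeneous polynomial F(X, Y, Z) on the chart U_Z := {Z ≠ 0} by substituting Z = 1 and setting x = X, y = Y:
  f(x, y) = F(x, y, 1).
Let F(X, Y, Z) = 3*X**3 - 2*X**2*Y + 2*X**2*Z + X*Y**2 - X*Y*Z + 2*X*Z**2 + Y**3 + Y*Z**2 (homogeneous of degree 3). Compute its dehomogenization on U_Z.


f(x, y) = 3*x**3 - 2*x**2*y + 2*x**2 + x*y**2 - x*y + 2*x + y**3 + y

On U_Z we set Z = 1. Each monomial c·X^i·Y^j·Z^k in F becomes c·x^i·y^j·1^k = c·x^i·y^j.
Substituting Z = 1: F(X, Y, 1) = 3*x**3 - 2*x**2*y + 2*x**2 + x*y**2 - x*y + 2*x + y**3 + y.
Note: deg(f) ≤ deg(F) = 3; strict inequality happens when F is divisible by Z (lost terms).


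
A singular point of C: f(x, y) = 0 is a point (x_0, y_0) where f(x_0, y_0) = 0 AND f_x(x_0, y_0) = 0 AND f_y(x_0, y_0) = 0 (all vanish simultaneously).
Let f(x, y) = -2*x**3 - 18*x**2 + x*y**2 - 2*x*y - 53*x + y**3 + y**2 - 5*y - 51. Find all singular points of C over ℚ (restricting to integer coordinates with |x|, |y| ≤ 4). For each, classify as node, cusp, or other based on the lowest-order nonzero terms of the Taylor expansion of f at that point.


Singular points: {(-3, 1)}; classification: cusp.

Compute partial derivatives:
  f_x = -6*x**2 - 36*x + y**2 - 2*y - 53.
  f_y = 2*x*y - 2*x + 3*y**2 + 2*y - 5.
Scan x_0 ∈ {−4, ..., 4}. For each x_0, f_y(x_0, y) is a polynomial in y; find its integer roots y ∈ {−4, ..., 4}, then test f_x and f at those candidates.
  x = -4: f_y(-4, y) = 3*y**2 - 6*y + 3; vanishes at y ∈ {1}. (-4, 1): f_x = -6 ≠ 0.
  x = -3: f_y(-3, y) = 3*y**2 - 4*y + 1; vanishes at y ∈ {1}. (-3, 1): f_x = 0, f = 0 — SINGULAR.
  x = -2: f_y(-2, y) = 3*y**2 - 2*y - 1; vanishes at y ∈ {1}. (-2, 1): f_x = -6 ≠ 0.
  x = -1: f_y(-1, y) = 3*y**2 - 3; vanishes at y ∈ {-1, 1}. (-1, -1): f_x = -20 ≠ 0; (-1, 1): f_x = -24 ≠ 0.
  x = 0: f_y(0, y) = 3*y**2 + 2*y - 5; vanishes at y ∈ {1}. (0, 1): f_x = -54 ≠ 0.
  x = 1: f_y(1, y) = 3*y**2 + 4*y - 7; vanishes at y ∈ {1}. (1, 1): f_x = -96 ≠ 0.
  x = 2: f_y(2, y) = 3*y**2 + 6*y - 9; vanishes at y ∈ {-3, 1}. (2, -3): f_x = -134 ≠ 0; (2, 1): f_x = -150 ≠ 0.
  x = 3: f_y(3, y) = 3*y**2 + 8*y - 11; vanishes at y ∈ {1}. (3, 1): f_x = -216 ≠ 0.
  x = 4: f_y(4, y) = 3*y**2 + 10*y - 13; vanishes at y ∈ {1}. (4, 1): f_x = -294 ≠ 0.
Only singular point on the grid: (-3, 1).
Classify: substitute x = -3 + u, y = 1 + v and expand: f = -2*u**3 + u*v**2 + v**3 + v**2.
No constant or linear terms (consistent with a singular point). Quadratic part: v**2. Cubic part: -2*u**3 + u*v**2 + v**3.
The quadratic part v**2 is a perfect square, so there is a single (double) tangent line v = 0, i.e. y = 1. Restricting the cubic part to that line (v = 0) leaves -2*u**3 ≠ 0, so f is not divisible by v and the branch is v² ≈ 2*u**3 to lowest order — this is a cusp.
Classification: cusp.


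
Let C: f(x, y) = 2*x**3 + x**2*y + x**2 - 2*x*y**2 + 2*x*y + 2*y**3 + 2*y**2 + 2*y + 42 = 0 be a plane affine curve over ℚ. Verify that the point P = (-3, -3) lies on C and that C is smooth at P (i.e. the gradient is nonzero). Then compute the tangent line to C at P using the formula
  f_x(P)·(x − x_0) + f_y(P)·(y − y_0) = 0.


Tangent line at P: 42*x + 11*y + 159 = 0.

Step 1: f(-3, -3) = 0, so P lies on C.
Step 2: partial derivatives
  f_x(x, y) = 6*x**2 + 2*x*y + 2*x - 2*y**2 + 2*y, f_y(x, y) = x**2 - 4*x*y + 2*x + 6*y**2 + 4*y + 2.
  f_x(P) = 42, f_y(P) = 11 (gradient nonzero, so P is smooth).
Step 3: tangent line at P: 42·(x − -3) + 11·(y − -3) = 0.
Expanding: 42*x + 11*y + 159 = 0.


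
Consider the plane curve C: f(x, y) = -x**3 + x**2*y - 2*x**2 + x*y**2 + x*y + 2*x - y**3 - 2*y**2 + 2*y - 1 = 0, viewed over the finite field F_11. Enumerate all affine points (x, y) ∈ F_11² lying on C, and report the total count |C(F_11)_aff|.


Affine F_11-points: {(1, 1), (1, 4), (1, 5), (4, 1), (4, 4), (4, 8), (5, 1), (6, 9), (8, 4), (9, 6)}; count = 10.

For each of the 121 pairs (x, y) ∈ F_11², evaluate f(x, y) mod 11. Record the zeros.
  x = 0: [0↦10, 1↦9, 2↦9, 3↦4, 4↦10, 5↦10, 6↦9, 7↦1, 8↦2, 9↦6, 10↦7]  zeros at y ∈ ∅
  x = 1: [0↦9, 1↦0, 2↦5, 3↦7, 4↦0, 5↦0, 6↦1, 7↦8, 8↦4, 9↦5, 10↦5]  zeros at y ∈ {1, 4, 5}
  x = 2: [0↦9, 1↦5, 2↦6, 3↦6, 4↦10, 5↦1, 6↦6, 7↦8, 8↦1, 9↦1, 10↦2]  zeros at y ∈ ∅
  x = 3: [0↦4, 1↦7, 2↦6, 3↦6, 4↦1, 5↦7, 6↦7, 7↦6, 8↦9, 9↦10, 10↦3]  zeros at y ∈ ∅
  x = 4: [0↦10, 1↦0, 2↦10, 3↦1, 4↦0, 5↦1, 6↦9, 7↦7, 8↦0, 9↦4, 10↦2]  zeros at y ∈ {1, 4, 8}
  x = 5: [0↦10, 1↦0, 2↦1, 3↦7, 4↦1, 5↦10, 6↦6, 7↦5, 8↦1, 9↦10, 10↦4]  zeros at y ∈ {1}
  x = 6: [0↦9, 1↦1, 2↦6, 3↦7, 4↦9, 5↦6, 6↦3, 7↦5, 8↦6, 9↦0, 10↦3]  zeros at y ∈ {9}
  x = 7: [0↦1, 1↦8, 2↦8, 3↦6, 4↦7, 5↦5, 6↦5, 7↦1, 8↦9, 9↦1, 10↦4]  zeros at y ∈ ∅
  x = 8: [0↦2, 1↦4, 2↦1, 3↦9, 4↦0, 5↦1, 6↦6, 7↦9, 8↦4, 9↦7, 10↦1]  zeros at y ∈ {4}
  x = 9: [0↦6, 1↦5, 2↦1, 3↦10, 4↦4, 5↦10, 6↦0, 7↦1, 8↦7, 9↦1, 10↦10]  zeros at y ∈ {6}
  x = 10: [0↦7, 1↦5, 2↦2, 3↦3, 4↦2, 5↦4, 6↦3, 7↦4, 8↦1, 9↦10, 10↦3]  zeros at y ∈ ∅
Collecting zeros: affine points = {(1, 1), (1, 4), (1, 5), (4, 1), (4, 4), (4, 8), (5, 1), (6, 9), (8, 4), (9, 6)}.
Total count |C(F_11)_aff| = 10.


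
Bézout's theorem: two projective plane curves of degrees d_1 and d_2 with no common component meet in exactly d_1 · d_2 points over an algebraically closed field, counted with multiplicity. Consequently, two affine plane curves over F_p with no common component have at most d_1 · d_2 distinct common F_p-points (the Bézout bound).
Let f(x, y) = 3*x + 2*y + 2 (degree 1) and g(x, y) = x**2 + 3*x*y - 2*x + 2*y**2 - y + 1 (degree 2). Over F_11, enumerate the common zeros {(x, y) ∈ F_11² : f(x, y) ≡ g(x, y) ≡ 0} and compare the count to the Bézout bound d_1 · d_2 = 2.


Common zeros: {(6, 1), (8, 9)}; count = 2; Bézout bound = 2.

deg(f) = 1, deg(g) = 2, so Bézout bound = 2.
Scan x ∈ F_11. For each x, list the y ∈ F_11 with f(x, y) ≡ 0 and those with g(x, y) ≡ 0 (mod 11); the common zeros in that column are the intersection.
  x = 0: f ≡ 0 at y ∈ {10}; g ≡ 0 at y ∈ {8, 9}; common: ∅.
  x = 1: f ≡ 0 at y ∈ {3}; g ≡ 0 at y ∈ {0, 10}; common: ∅.
  x = 2: f ≡ 0 at y ∈ {7}; g ≡ 0 at y ∈ ∅; common: ∅.
  x = 3: f ≡ 0 at y ∈ {0}; g ≡ 0 at y ∈ ∅; common: ∅.
  x = 4: f ≡ 0 at y ∈ {4}; g ≡ 0 at y ∈ {1, 10}; common: ∅.
  x = 5: f ≡ 0 at y ∈ {8}; g ≡ 0 at y ∈ ∅; common: ∅.
  x = 6: f ≡ 0 at y ∈ {1}; g ≡ 0 at y ∈ {1, 7}; common: {1}.
  x = 7: f ≡ 0 at y ∈ {5}; g ≡ 0 at y ∈ ∅; common: ∅.
  x = 8: f ≡ 0 at y ∈ {9}; g ≡ 0 at y ∈ {7, 9}; common: {9}.
  x = 9: f ≡ 0 at y ∈ {2}; g ≡ 0 at y ∈ ∅; common: ∅.
  x = 10: f ≡ 0 at y ∈ {6}; g ≡ 0 at y ∈ ∅; common: ∅.
Collecting: common zeros = {(6, 1), (8, 9)}, so the count is 2.
Comparison with the Bézout bound: 2 ≤ 2 = deg(f)·deg(g), as expected for curves with no common component (the bound is attained).


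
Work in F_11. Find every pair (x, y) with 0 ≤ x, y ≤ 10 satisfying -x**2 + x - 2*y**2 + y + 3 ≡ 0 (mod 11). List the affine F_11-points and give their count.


Affine F_11-points: {(0, 7), (0, 10), (1, 7), (1, 10), (2, 1), (2, 5), (6, 2), (6, 4), (10, 1), (10, 5)}; count = 10.

For each of the 121 pairs (x, y) ∈ F_11², evaluate f(x, y) mod 11. Record the zeros.
  x = 0: [0↦3, 1↦2, 2↦8, 3↦10, 4↦8, 5↦2, 6↦3, 7↦0, 8↦4, 9↦4, 10↦0]  zeros at y ∈ {7, 10}
  x = 1: [0↦3, 1↦2, 2↦8, 3↦10, 4↦8, 5↦2, 6↦3, 7↦0, 8↦4, 9↦4, 10↦0]  zeros at y ∈ {7, 10}
  x = 2: [0↦1, 1↦0, 2↦6, 3↦8, 4↦6, 5↦0, 6↦1, 7↦9, 8↦2, 9↦2, 10↦9]  zeros at y ∈ {1, 5}
  x = 3: [0↦8, 1↦7, 2↦2, 3↦4, 4↦2, 5↦7, 6↦8, 7↦5, 8↦9, 9↦9, 10↦5]  zeros at y ∈ ∅
  x = 4: [0↦2, 1↦1, 2↦7, 3↦9, 4↦7, 5↦1, 6↦2, 7↦10, 8↦3, 9↦3, 10↦10]  zeros at y ∈ ∅
  x = 5: [0↦5, 1↦4, 2↦10, 3↦1, 4↦10, 5↦4, 6↦5, 7↦2, 8↦6, 9↦6, 10↦2]  zeros at y ∈ ∅
  x = 6: [0↦6, 1↦5, 2↦0, 3↦2, 4↦0, 5↦5, 6↦6, 7↦3, 8↦7, 9↦7, 10↦3]  zeros at y ∈ {2, 4}
  x = 7: [0↦5, 1↦4, 2↦10, 3↦1, 4↦10, 5↦4, 6↦5, 7↦2, 8↦6, 9↦6, 10↦2]  zeros at y ∈ ∅
  x = 8: [0↦2, 1↦1, 2↦7, 3↦9, 4↦7, 5↦1, 6↦2, 7↦10, 8↦3, 9↦3, 10↦10]  zeros at y ∈ ∅
  x = 9: [0↦8, 1↦7, 2↦2, 3↦4, 4↦2, 5↦7, 6↦8, 7↦5, 8↦9, 9↦9, 10↦5]  zeros at y ∈ ∅
  x = 10: [0↦1, 1↦0, 2↦6, 3↦8, 4↦6, 5↦0, 6↦1, 7↦9, 8↦2, 9↦2, 10↦9]  zeros at y ∈ {1, 5}
Collecting zeros: affine points = {(0, 7), (0, 10), (1, 7), (1, 10), (2, 1), (2, 5), (6, 2), (6, 4), (10, 1), (10, 5)}.
Total count |C(F_11)_aff| = 10.


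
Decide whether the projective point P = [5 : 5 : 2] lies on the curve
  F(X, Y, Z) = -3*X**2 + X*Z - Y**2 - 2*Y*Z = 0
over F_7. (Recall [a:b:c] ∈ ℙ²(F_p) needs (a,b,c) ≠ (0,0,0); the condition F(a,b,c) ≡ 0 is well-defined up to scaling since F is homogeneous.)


F(5,5,2) ≡ 2 (mod 7); P is NOT on the curve.

Evaluate F(5, 5, 2) term-by-term (mod 7).
  -3*X**2 ↦ -3·25·1·1 = -75
  X*Z ↦ 1·5·1·2 = 10
  -Y**2 ↦ -1·1·25·1 = -25
  -2*Y*Z ↦ -2·1·5·2 = -20
Sum: F(5, 5, 2) = (-75) + (10) + (-25) + (-20) = -110.
Reducing mod 7: -110 ≡ 2 (mod 7).
Since F(a, b, c) ≡ 2 ≠ 0 (mod 7), P does NOT lie on the curve.


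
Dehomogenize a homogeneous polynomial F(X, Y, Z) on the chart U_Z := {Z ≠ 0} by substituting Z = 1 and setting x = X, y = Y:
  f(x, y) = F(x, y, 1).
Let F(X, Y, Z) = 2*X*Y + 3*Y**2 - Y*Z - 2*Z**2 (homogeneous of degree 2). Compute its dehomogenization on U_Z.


f(x, y) = 2*x*y + 3*y**2 - y - 2

On U_Z we set Z = 1. Each monomial c·X^i·Y^j·Z^k in F becomes c·x^i·y^j·1^k = c·x^i·y^j.
Substituting Z = 1: F(X, Y, 1) = 2*x*y + 3*y**2 - y - 2.
Note: deg(f) ≤ deg(F) = 2; strict inequality happens when F is divisible by Z (lost terms).


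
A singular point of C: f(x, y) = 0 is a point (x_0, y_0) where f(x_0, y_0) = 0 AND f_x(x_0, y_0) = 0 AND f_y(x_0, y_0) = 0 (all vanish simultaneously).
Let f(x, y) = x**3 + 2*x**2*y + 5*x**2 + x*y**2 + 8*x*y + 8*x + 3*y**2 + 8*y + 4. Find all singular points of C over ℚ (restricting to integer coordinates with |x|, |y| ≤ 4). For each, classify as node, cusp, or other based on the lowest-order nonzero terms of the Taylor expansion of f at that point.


Singular points: {(-2, 0)}; classification: node.

Compute partial derivatives:
  f_x = 3*x**2 + 4*x*y + 10*x + y**2 + 8*y + 8.
  f_y = 2*x**2 + 2*x*y + 8*x + 6*y + 8.
Scan x_0 ∈ {−4, ..., 4}. For each x_0, f_y(x_0, y) is a polynomial in y; find its integer roots y ∈ {−4, ..., 4}, then test f_x and f at those candidates.
  x = -4: f_y(-4, y) = 8 - 2*y; vanishes at y ∈ {4}. (-4, 4): f_x = 0 but f = 4 ≠ 0.
  x = -3: f_y(-3, y) = 2; no integer root y with |y| ≤ 4.
  x = -2: f_y(-2, y) = 2*y; vanishes at y ∈ {0}. (-2, 0): f_x = 0, f = 0 — SINGULAR.
  x = -1: f_y(-1, y) = 4*y + 2; no integer root y with |y| ≤ 4.
  x = 0: f_y(0, y) = 6*y + 8; no integer root y with |y| ≤ 4.
  x = 1: f_y(1, y) = 8*y + 18; no integer root y with |y| ≤ 4.
  x = 2: f_y(2, y) = 10*y + 32; no integer root y with |y| ≤ 4.
  x = 3: f_y(3, y) = 12*y + 50; no integer root y with |y| ≤ 4.
  x = 4: f_y(4, y) = 14*y + 72; no integer root y with |y| ≤ 4.
Only singular point on the grid: (-2, 0).
Classify: substitute x = -2 + u, y = 0 + v and expand: f = u**3 + 2*u**2*v - u**2 + u*v**2 + v**2.
No constant or linear terms (consistent with a singular point). Quadratic part: -u**2 + v**2. Cubic part: u**3 + 2*u**2*v + u*v**2.
The quadratic part v**2 - u**2 = (v − u)(v + u) splits into two distinct linear factors, so there are two distinct tangent lines y − 0 = ±(x − -2) — this is a node (ordinary double point).
Classification: node.


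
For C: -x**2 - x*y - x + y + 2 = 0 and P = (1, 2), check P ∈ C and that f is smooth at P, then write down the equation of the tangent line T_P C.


Tangent line at P: 5 - 5*x = 0.

Step 1: f(1, 2) = 0, so P lies on C.
Step 2: partial derivatives
  f_x(x, y) = -2*x - y - 1, f_y(x, y) = 1 - x.
  f_x(P) = -5, f_y(P) = 0 (gradient nonzero, so P is smooth).
Step 3: tangent line at P: -5·(x − 1) + 0·(y − 2) = 0.
Expanding: 5 - 5*x = 0.


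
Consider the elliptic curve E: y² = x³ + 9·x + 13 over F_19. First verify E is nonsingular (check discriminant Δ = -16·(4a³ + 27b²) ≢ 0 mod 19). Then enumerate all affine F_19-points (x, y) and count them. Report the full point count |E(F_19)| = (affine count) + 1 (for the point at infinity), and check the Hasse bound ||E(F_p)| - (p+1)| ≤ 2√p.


Affine points = {(1, 2), (1, 17), (2, 1), (2, 18), (6, 6), (6, 13), (7, 1), (7, 18), (9, 5), (9, 14), (10, 1), (10, 18), (12, 5), (12, 14), (13, 3), (13, 16), (16, 4), (16, 15), (17, 5), (17, 14)}; affine count = 20; |E(F_19)| = 21.

Discriminant check: Δ ∝ 4a³ + 27b² = 4·9³ + 27·13² = 4·729 + 27·169 ≡ 12 (mod 19). Nonzero ⇒ E is nonsingular.
For each x ∈ F_19, compute rhs = x³ + 9·x + 13 mod 19, then count y ∈ F_19 with y² ≡ rhs.
  x = 0: rhs = 13, matching y values: none (0 points).
  x = 1: rhs = 4, matching y values: 2, 17 (2 points).
  x = 2: rhs = 1, matching y values: 1, 18 (2 points).
  x = 3: rhs = 10, matching y values: none (0 points).
  x = 4: rhs = 18, matching y values: none (0 points).
  x = 5: rhs = 12, matching y values: none (0 points).
  x = 6: rhs = 17, matching y values: 6, 13 (2 points).
  x = 7: rhs = 1, matching y values: 1, 18 (2 points).
  x = 8: rhs = 8, matching y values: none (0 points).
  x = 9: rhs = 6, matching y values: 5, 14 (2 points).
  x = 10: rhs = 1, matching y values: 1, 18 (2 points).
  x = 11: rhs = 18, matching y values: none (0 points).
  x = 12: rhs = 6, matching y values: 5, 14 (2 points).
  x = 13: rhs = 9, matching y values: 3, 16 (2 points).
  x = 14: rhs = 14, matching y values: none (0 points).
  x = 15: rhs = 8, matching y values: none (0 points).
  x = 16: rhs = 16, matching y values: 4, 15 (2 points).
  x = 17: rhs = 6, matching y values: 5, 14 (2 points).
  x = 18: rhs = 3, matching y values: none (0 points).
Total affine count: 20.
Full point count |E(F_19)| = 20 + 1 = 21.
Hasse bound: |21 − (19+1)| = |1| = 1 ≤ 2√19 ≈ 8.7178 ✓.


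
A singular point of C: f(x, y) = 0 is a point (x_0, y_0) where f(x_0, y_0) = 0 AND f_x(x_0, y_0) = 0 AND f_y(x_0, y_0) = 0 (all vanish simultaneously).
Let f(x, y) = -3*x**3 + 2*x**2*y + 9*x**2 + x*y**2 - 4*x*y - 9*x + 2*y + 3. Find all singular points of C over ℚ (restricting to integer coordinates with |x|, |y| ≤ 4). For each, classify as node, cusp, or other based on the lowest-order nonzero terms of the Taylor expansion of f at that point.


Singular points: {(1, 0)}; classification: cusp.

Compute partial derivatives:
  f_x = -9*x**2 + 4*x*y + 18*x + y**2 - 4*y - 9.
  f_y = 2*x**2 + 2*x*y - 4*x + 2.
Scan x_0 ∈ {−4, ..., 4}. For each x_0, f_y(x_0, y) is a polynomial in y; find its integer roots y ∈ {−4, ..., 4}, then test f_x and f at those candidates.
  x = -4: f_y(-4, y) = 50 - 8*y; no integer root y with |y| ≤ 4.
  x = -3: f_y(-3, y) = 32 - 6*y; no integer root y with |y| ≤ 4.
  x = -2: f_y(-2, y) = 18 - 4*y; no integer root y with |y| ≤ 4.
  x = -1: f_y(-1, y) = 8 - 2*y; vanishes at y ∈ {4}. (-1, 4): f_x = -52 ≠ 0.
  x = 0: f_y(0, y) = 2; no integer root y with |y| ≤ 4.
  x = 1: f_y(1, y) = 2*y; vanishes at y ∈ {0}. (1, 0): f_x = 0, f = 0 — SINGULAR.
  x = 2: f_y(2, y) = 4*y + 2; no integer root y with |y| ≤ 4.
  x = 3: f_y(3, y) = 6*y + 8; no integer root y with |y| ≤ 4.
  x = 4: f_y(4, y) = 8*y + 18; no integer root y with |y| ≤ 4.
Only singular point on the grid: (1, 0).
Classify: substitute x = 1 + u, y = 0 + v and expand: f = -3*u**3 + 2*u**2*v + u*v**2 + v**2.
No constant or linear terms (consistent with a singular point). Quadratic part: v**2. Cubic part: -3*u**3 + 2*u**2*v + u*v**2.
The quadratic part v**2 is a perfect square, so there is a single (double) tangent line v = 0, i.e. y = 0. Restricting the cubic part to that line (v = 0) leaves -3*u**3 ≠ 0, so f is not divisible by v and the branch is v² ≈ 3*u**3 to lowest order — this is a cusp.
Classification: cusp.


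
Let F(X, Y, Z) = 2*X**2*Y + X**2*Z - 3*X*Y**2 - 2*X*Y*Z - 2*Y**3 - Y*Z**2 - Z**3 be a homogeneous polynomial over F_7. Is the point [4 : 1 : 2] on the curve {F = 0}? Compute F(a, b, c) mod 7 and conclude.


F(4,1,2) ≡ 1 (mod 7); P is NOT on the curve.

Evaluate F(4, 1, 2) term-by-term (mod 7).
  2*X**2*Y ↦ 2·16·1·1 = 32
  X**2*Z ↦ 1·16·1·2 = 32
  -3*X*Y**2 ↦ -3·4·1·1 = -12
  -2*X*Y*Z ↦ -2·4·1·2 = -16
  -2*Y**3 ↦ -2·1·1·1 = -2
  -Y*Z**2 ↦ -1·1·1·4 = -4
  -Z**3 ↦ -1·1·1·8 = -8
Sum: F(4, 1, 2) = (32) + (32) + (-12) + (-16) + (-2) + (-4) + (-8) = 22.
Reducing mod 7: 22 ≡ 1 (mod 7).
Since F(a, b, c) ≡ 1 ≠ 0 (mod 7), P does NOT lie on the curve.


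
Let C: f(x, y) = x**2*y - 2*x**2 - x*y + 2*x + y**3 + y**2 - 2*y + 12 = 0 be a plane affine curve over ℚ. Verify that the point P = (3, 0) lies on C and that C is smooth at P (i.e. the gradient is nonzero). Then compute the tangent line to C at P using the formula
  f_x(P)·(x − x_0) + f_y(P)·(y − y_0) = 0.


Tangent line at P: -10*x + 4*y + 30 = 0.

Step 1: f(3, 0) = 0, so P lies on C.
Step 2: partial derivatives
  f_x(x, y) = 2*x*y - 4*x - y + 2, f_y(x, y) = x**2 - x + 3*y**2 + 2*y - 2.
  f_x(P) = -10, f_y(P) = 4 (gradient nonzero, so P is smooth).
Step 3: tangent line at P: -10·(x − 3) + 4·(y − 0) = 0.
Expanding: -10*x + 4*y + 30 = 0.


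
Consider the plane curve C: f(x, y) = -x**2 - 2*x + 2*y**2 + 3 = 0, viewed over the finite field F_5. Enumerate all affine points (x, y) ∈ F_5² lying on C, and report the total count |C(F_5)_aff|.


Affine F_5-points: {(0, 1), (0, 4), (1, 0), (2, 0), (3, 1), (3, 4)}; count = 6.

For each of the 25 pairs (x, y) ∈ F_5², evaluate f(x, y) mod 5. Record the zeros.
  x = 0: [0↦3, 1↦0, 2↦1, 3↦1, 4↦0]  zeros at y ∈ {1, 4}
  x = 1: [0↦0, 1↦2, 2↦3, 3↦3, 4↦2]  zeros at y ∈ {0}
  x = 2: [0↦0, 1↦2, 2↦3, 3↦3, 4↦2]  zeros at y ∈ {0}
  x = 3: [0↦3, 1↦0, 2↦1, 3↦1, 4↦0]  zeros at y ∈ {1, 4}
  x = 4: [0↦4, 1↦1, 2↦2, 3↦2, 4↦1]  zeros at y ∈ ∅
Collecting zeros: affine points = {(0, 1), (0, 4), (1, 0), (2, 0), (3, 1), (3, 4)}.
Total count |C(F_5)_aff| = 6.


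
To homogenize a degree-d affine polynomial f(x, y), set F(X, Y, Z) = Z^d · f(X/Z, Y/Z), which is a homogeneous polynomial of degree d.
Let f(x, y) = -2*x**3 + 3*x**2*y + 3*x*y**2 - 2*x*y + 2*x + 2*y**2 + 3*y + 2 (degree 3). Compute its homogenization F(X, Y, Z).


F(X, Y, Z) = -2*X**3 + 3*X**2*Y + 3*X*Y**2 - 2*X*Y*Z + 2*X*Z**2 + 2*Y**2*Z + 3*Y*Z**2 + 2*Z**3

deg(f) = 3.
Substitute x = X/Z, y = Y/Z into f, then multiply by Z^3.
  monomial -2·x^3·y^0 ↦ -2·X^3·Y^0·Z^0.
  monomial 3·x^2·y^1 ↦ 3·X^2·Y^1·Z^0.
  monomial 3·x^1·y^2 ↦ 3·X^1·Y^2·Z^0.
  monomial -2·x^1·y^1 ↦ -2·X^1·Y^1·Z^1.
  monomial 2·x^1·y^0 ↦ 2·X^1·Y^0·Z^2.
  monomial 2·x^0·y^2 ↦ 2·X^0·Y^2·Z^1.
  monomial 3·x^0·y^1 ↦ 3·X^0·Y^1·Z^2.
  monomial 2·x^0·y^0 ↦ 2·X^0·Y^0·Z^3.
Collecting: F(X, Y, Z) = -2*X**3 + 3*X**2*Y + 3*X*Y**2 - 2*X*Y*Z + 2*X*Z**2 + 2*Y**2*Z + 3*Y*Z**2 + 2*Z**3.


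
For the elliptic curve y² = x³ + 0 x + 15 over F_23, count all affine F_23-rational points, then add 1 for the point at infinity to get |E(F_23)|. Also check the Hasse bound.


Affine points = {(1, 4), (1, 19), (2, 0), (5, 5), (5, 18), (6, 1), (6, 22), (7, 6), (7, 17), (9, 10), (9, 13), (10, 7), (10, 16), (11, 9), (11, 14), (12, 8), (12, 15), (13, 2), (13, 21), (15, 3), (15, 20), (17, 11), (17, 12)}; affine count = 23; |E(F_23)| = 24.

Discriminant check: Δ ∝ 4a³ + 27b² = 4·0³ + 27·15² = 4·0 + 27·225 ≡ 3 (mod 23). Nonzero ⇒ E is nonsingular.
For each x ∈ F_23, compute rhs = x³ + 0·x + 15 mod 23, then count y ∈ F_23 with y² ≡ rhs.
  x = 0: rhs = 15, matching y values: none (0 points).
  x = 1: rhs = 16, matching y values: 4, 19 (2 points).
  x = 2: rhs = 0, matching y values: 0 (1 points).
  x = 3: rhs = 19, matching y values: none (0 points).
  x = 4: rhs = 10, matching y values: none (0 points).
  x = 5: rhs = 2, matching y values: 5, 18 (2 points).
  x = 6: rhs = 1, matching y values: 1, 22 (2 points).
  x = 7: rhs = 13, matching y values: 6, 17 (2 points).
  x = 8: rhs = 21, matching y values: none (0 points).
  x = 9: rhs = 8, matching y values: 10, 13 (2 points).
  x = 10: rhs = 3, matching y values: 7, 16 (2 points).
  x = 11: rhs = 12, matching y values: 9, 14 (2 points).
  x = 12: rhs = 18, matching y values: 8, 15 (2 points).
  x = 13: rhs = 4, matching y values: 2, 21 (2 points).
  x = 14: rhs = 22, matching y values: none (0 points).
  x = 15: rhs = 9, matching y values: 3, 20 (2 points).
  x = 16: rhs = 17, matching y values: none (0 points).
  x = 17: rhs = 6, matching y values: 11, 12 (2 points).
  x = 18: rhs = 5, matching y values: none (0 points).
  x = 19: rhs = 20, matching y values: none (0 points).
  x = 20: rhs = 11, matching y values: none (0 points).
  x = 21: rhs = 7, matching y values: none (0 points).
  x = 22: rhs = 14, matching y values: none (0 points).
Total affine count: 23.
Full point count |E(F_23)| = 23 + 1 = 24.
Hasse bound: |24 − (23+1)| = |0| = 0 ≤ 2√23 ≈ 9.5917 ✓.


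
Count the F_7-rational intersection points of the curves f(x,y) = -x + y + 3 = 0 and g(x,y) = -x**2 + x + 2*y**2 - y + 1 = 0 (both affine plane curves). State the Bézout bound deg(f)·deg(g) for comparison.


Common zeros: {(6, 3)}; count = 1; Bézout bound = 2.

deg(f) = 1, deg(g) = 2, so Bézout bound = 2.
Scan x ∈ F_7. For each x, list the y ∈ F_7 with f(x, y) ≡ 0 and those with g(x, y) ≡ 0 (mod 7); the common zeros in that column are the intersection.
  x = 0: f ≡ 0 at y ∈ {4}; g ≡ 0 at y ∈ {2}; common: ∅.
  x = 1: f ≡ 0 at y ∈ {5}; g ≡ 0 at y ∈ {2}; common: ∅.
  x = 2: f ≡ 0 at y ∈ {6}; g ≡ 0 at y ∈ {1, 3}; common: ∅.
  x = 3: f ≡ 0 at y ∈ {0}; g ≡ 0 at y ∈ ∅; common: ∅.
  x = 4: f ≡ 0 at y ∈ {1}; g ≡ 0 at y ∈ ∅; common: ∅.
  x = 5: f ≡ 0 at y ∈ {2}; g ≡ 0 at y ∈ ∅; common: ∅.
  x = 6: f ≡ 0 at y ∈ {3}; g ≡ 0 at y ∈ {1, 3}; common: {3}.
Collecting: common zeros = {(6, 3)}, so the count is 1.
Comparison with the Bézout bound: 1 ≤ 2 = deg(f)·deg(g), as expected for curves with no common component (the affine F_7-count falls short of the bound because intersections may lie at infinity, over extension fields, or carry multiplicity).


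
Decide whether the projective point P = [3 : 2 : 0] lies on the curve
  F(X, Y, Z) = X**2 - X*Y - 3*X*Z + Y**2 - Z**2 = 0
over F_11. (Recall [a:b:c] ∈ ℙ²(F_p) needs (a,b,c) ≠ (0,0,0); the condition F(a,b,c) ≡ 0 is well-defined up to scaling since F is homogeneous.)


F(3,2,0) ≡ 7 (mod 11); P is NOT on the curve.

Evaluate F(3, 2, 0) term-by-term (mod 11).
  X**2 ↦ 1·9·1·1 = 9
  -X*Y ↦ -1·3·2·1 = -6
  -3*X*Z ↦ -3·3·1·0 = 0
  Y**2 ↦ 1·1·4·1 = 4
  -Z**2 ↦ -1·1·1·0 = 0
Sum: F(3, 2, 0) = (9) + (-6) + (0) + (4) + (0) = 7.
Reducing mod 11: 7 ≡ 7 (mod 11).
Since F(a, b, c) ≡ 7 ≠ 0 (mod 11), P does NOT lie on the curve.


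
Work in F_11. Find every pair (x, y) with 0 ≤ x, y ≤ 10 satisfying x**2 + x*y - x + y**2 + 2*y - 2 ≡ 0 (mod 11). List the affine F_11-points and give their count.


Affine F_11-points: {(0, 4), (0, 5), (2, 0), (2, 7), (3, 7), (3, 10), (7, 5), (7, 8), (8, 4), (8, 8), (10, 0), (10, 10)}; count = 12.

For each of the 121 pairs (x, y) ∈ F_11², evaluate f(x, y) mod 11. Record the zeros.
  x = 0: [0↦9, 1↦1, 2↦6, 3↦2, 4↦0, 5↦0, 6↦2, 7↦6, 8↦1, 9↦9, 10↦8]  zeros at y ∈ {4, 5}
  x = 1: [0↦9, 1↦2, 2↦8, 3↦5, 4↦4, 5↦5, 6↦8, 7↦2, 8↦9, 9↦7, 10↦7]  zeros at y ∈ ∅
  x = 2: [0↦0, 1↦5, 2↦1, 3↦10, 4↦10, 5↦1, 6↦5, 7↦0, 8↦8, 9↦7, 10↦8]  zeros at y ∈ {0, 7}
  x = 3: [0↦4, 1↦10, 2↦7, 3↦6, 4↦7, 5↦10, 6↦4, 7↦0, 8↦9, 9↦9, 10↦0]  zeros at y ∈ {7, 10}
  x = 4: [0↦10, 1↦6, 2↦4, 3↦4, 4↦6, 5↦10, 6↦5, 7↦2, 8↦1, 9↦2, 10↦5]  zeros at y ∈ ∅
  x = 5: [0↦7, 1↦4, 2↦3, 3↦4, 4↦7, 5↦1, 6↦8, 7↦6, 8↦6, 9↦8, 10↦1]  zeros at y ∈ ∅
  x = 6: [0↦6, 1↦4, 2↦4, 3↦6, 4↦10, 5↦5, 6↦2, 7↦1, 8↦2, 9↦5, 10↦10]  zeros at y ∈ ∅
  x = 7: [0↦7, 1↦6, 2↦7, 3↦10, 4↦4, 5↦0, 6↦9, 7↦9, 8↦0, 9↦4, 10↦10]  zeros at y ∈ {5, 8}
  x = 8: [0↦10, 1↦10, 2↦1, 3↦5, 4↦0, 5↦8, 6↦7, 7↦8, 8↦0, 9↦5, 10↦1]  zeros at y ∈ {4, 8}
  x = 9: [0↦4, 1↦5, 2↦8, 3↦2, 4↦9, 5↦7, 6↦7, 7↦9, 8↦2, 9↦8, 10↦5]  zeros at y ∈ ∅
  x = 10: [0↦0, 1↦2, 2↦6, 3↦1, 4↦9, 5↦8, 6↦9, 7↦1, 8↦6, 9↦2, 10↦0]  zeros at y ∈ {0, 10}
Collecting zeros: affine points = {(0, 4), (0, 5), (2, 0), (2, 7), (3, 7), (3, 10), (7, 5), (7, 8), (8, 4), (8, 8), (10, 0), (10, 10)}.
Total count |C(F_11)_aff| = 12.


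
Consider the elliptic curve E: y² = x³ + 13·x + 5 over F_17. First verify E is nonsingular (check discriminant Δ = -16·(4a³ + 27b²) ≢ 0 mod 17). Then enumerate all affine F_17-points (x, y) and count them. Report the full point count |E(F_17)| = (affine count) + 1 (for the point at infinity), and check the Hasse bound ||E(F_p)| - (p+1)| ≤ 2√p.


Affine points = {(1, 6), (1, 11), (4, 6), (4, 11), (5, 5), (5, 12), (8, 3), (8, 14), (9, 1), (9, 16), (10, 8), (10, 9), (11, 0), (12, 6), (12, 11), (13, 5), (13, 12), (16, 5), (16, 12)}; affine count = 19; |E(F_17)| = 20.

Discriminant check: Δ ∝ 4a³ + 27b² = 4·13³ + 27·5² = 4·2197 + 27·25 ≡ 11 (mod 17). Nonzero ⇒ E is nonsingular.
For each x ∈ F_17, compute rhs = x³ + 13·x + 5 mod 17, then count y ∈ F_17 with y² ≡ rhs.
  x = 0: rhs = 5, matching y values: none (0 points).
  x = 1: rhs = 2, matching y values: 6, 11 (2 points).
  x = 2: rhs = 5, matching y values: none (0 points).
  x = 3: rhs = 3, matching y values: none (0 points).
  x = 4: rhs = 2, matching y values: 6, 11 (2 points).
  x = 5: rhs = 8, matching y values: 5, 12 (2 points).
  x = 6: rhs = 10, matching y values: none (0 points).
  x = 7: rhs = 14, matching y values: none (0 points).
  x = 8: rhs = 9, matching y values: 3, 14 (2 points).
  x = 9: rhs = 1, matching y values: 1, 16 (2 points).
  x = 10: rhs = 13, matching y values: 8, 9 (2 points).
  x = 11: rhs = 0, matching y values: 0 (1 points).
  x = 12: rhs = 2, matching y values: 6, 11 (2 points).
  x = 13: rhs = 8, matching y values: 5, 12 (2 points).
  x = 14: rhs = 7, matching y values: none (0 points).
  x = 15: rhs = 5, matching y values: none (0 points).
  x = 16: rhs = 8, matching y values: 5, 12 (2 points).
Total affine count: 19.
Full point count |E(F_17)| = 19 + 1 = 20.
Hasse bound: |20 − (17+1)| = |2| = 2 ≤ 2√17 ≈ 8.2462 ✓.


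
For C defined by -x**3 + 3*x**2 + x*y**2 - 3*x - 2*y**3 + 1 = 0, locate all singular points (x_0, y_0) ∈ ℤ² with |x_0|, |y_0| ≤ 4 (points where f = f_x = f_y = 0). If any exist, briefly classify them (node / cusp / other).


Singular points: {(1, 0)}; classification: cusp.

Compute partial derivatives:
  f_x = -3*x**2 + 6*x + y**2 - 3.
  f_y = 2*x*y - 6*y**2.
Scan x_0 ∈ {−4, ..., 4}. For each x_0, f_y(x_0, y) is a polynomial in y; find its integer roots y ∈ {−4, ..., 4}, then test f_x and f at those candidates.
  x = -4: f_y(-4, y) = -6*y**2 - 8*y; vanishes at y ∈ {0}. (-4, 0): f_x = -75 ≠ 0.
  x = -3: f_y(-3, y) = -6*y**2 - 6*y; vanishes at y ∈ {-1, 0}. (-3, -1): f_x = -47 ≠ 0; (-3, 0): f_x = -48 ≠ 0.
  x = -2: f_y(-2, y) = -6*y**2 - 4*y; vanishes at y ∈ {0}. (-2, 0): f_x = -27 ≠ 0.
  x = -1: f_y(-1, y) = -6*y**2 - 2*y; vanishes at y ∈ {0}. (-1, 0): f_x = -12 ≠ 0.
  x = 0: f_y(0, y) = -6*y**2; vanishes at y ∈ {0}. (0, 0): f_x = -3 ≠ 0.
  x = 1: f_y(1, y) = -6*y**2 + 2*y; vanishes at y ∈ {0}. (1, 0): f_x = 0, f = 0 — SINGULAR.
  x = 2: f_y(2, y) = -6*y**2 + 4*y; vanishes at y ∈ {0}. (2, 0): f_x = -3 ≠ 0.
  x = 3: f_y(3, y) = -6*y**2 + 6*y; vanishes at y ∈ {0, 1}. (3, 0): f_x = -12 ≠ 0; (3, 1): f_x = -11 ≠ 0.
  x = 4: f_y(4, y) = -6*y**2 + 8*y; vanishes at y ∈ {0}. (4, 0): f_x = -27 ≠ 0.
Only singular point on the grid: (1, 0).
Classify: substitute x = 1 + u, y = 0 + v and expand: f = -u**3 + u*v**2 - 2*v**3 + v**2.
No constant or linear terms (consistent with a singular point). Quadratic part: v**2. Cubic part: -u**3 + u*v**2 - 2*v**3.
The quadratic part v**2 is a perfect square, so there is a single (double) tangent line v = 0, i.e. y = 0. Restricting the cubic part to that line (v = 0) leaves -u**3 ≠ 0, so f is not divisible by v and the branch is v² ≈ u**3 to lowest order — this is a cusp.
Classification: cusp.


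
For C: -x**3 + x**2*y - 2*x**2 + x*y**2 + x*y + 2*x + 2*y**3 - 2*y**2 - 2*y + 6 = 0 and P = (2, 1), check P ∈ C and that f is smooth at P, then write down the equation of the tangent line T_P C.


Tangent line at P: -12*x + 10*y + 14 = 0.

Step 1: f(2, 1) = 0, so P lies on C.
Step 2: partial derivatives
  f_x(x, y) = -3*x**2 + 2*x*y - 4*x + y**2 + y + 2, f_y(x, y) = x**2 + 2*x*y + x + 6*y**2 - 4*y - 2.
  f_x(P) = -12, f_y(P) = 10 (gradient nonzero, so P is smooth).
Step 3: tangent line at P: -12·(x − 2) + 10·(y − 1) = 0.
Expanding: -12*x + 10*y + 14 = 0.


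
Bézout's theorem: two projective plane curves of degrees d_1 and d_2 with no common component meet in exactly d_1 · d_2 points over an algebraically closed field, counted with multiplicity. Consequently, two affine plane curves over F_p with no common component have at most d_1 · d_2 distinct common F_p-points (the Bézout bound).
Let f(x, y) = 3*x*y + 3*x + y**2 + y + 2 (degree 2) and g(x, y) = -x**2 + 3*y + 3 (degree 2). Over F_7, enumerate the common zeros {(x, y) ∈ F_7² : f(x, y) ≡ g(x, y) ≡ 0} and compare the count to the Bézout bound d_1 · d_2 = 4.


Common zeros: {(3, 2), (6, 4)}; count = 2; Bézout bound = 4.

deg(f) = 2, deg(g) = 2, so Bézout bound = 4.
Scan x ∈ F_7. For each x, list the y ∈ F_7 with f(x, y) ≡ 0 and those with g(x, y) ≡ 0 (mod 7); the common zeros in that column are the intersection.
  x = 0: f ≡ 0 at y ∈ {3}; g ≡ 0 at y ∈ {6}; common: ∅.
  x = 1: f ≡ 0 at y ∈ ∅; g ≡ 0 at y ∈ {4}; common: ∅.
  x = 2: f ≡ 0 at y ∈ ∅; g ≡ 0 at y ∈ {5}; common: ∅.
  x = 3: f ≡ 0 at y ∈ {2}; g ≡ 0 at y ∈ {2}; common: {2}.
  x = 4: f ≡ 0 at y ∈ {0, 1}; g ≡ 0 at y ∈ {2}; common: ∅.
  x = 5: f ≡ 0 at y ∈ ∅; g ≡ 0 at y ∈ {5}; common: ∅.
  x = 6: f ≡ 0 at y ∈ {4, 5}; g ≡ 0 at y ∈ {4}; common: {4}.
Collecting: common zeros = {(3, 2), (6, 4)}, so the count is 2.
Comparison with the Bézout bound: 2 ≤ 4 = deg(f)·deg(g), as expected for curves with no common component (the affine F_7-count falls short of the bound because intersections may lie at infinity, over extension fields, or carry multiplicity).


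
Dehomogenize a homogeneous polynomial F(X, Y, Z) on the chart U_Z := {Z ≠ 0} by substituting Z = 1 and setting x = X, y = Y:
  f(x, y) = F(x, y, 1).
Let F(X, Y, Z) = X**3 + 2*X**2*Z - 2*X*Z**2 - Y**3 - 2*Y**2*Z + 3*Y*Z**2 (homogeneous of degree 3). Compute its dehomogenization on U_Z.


f(x, y) = x**3 + 2*x**2 - 2*x - y**3 - 2*y**2 + 3*y

On U_Z we set Z = 1. Each monomial c·X^i·Y^j·Z^k in F becomes c·x^i·y^j·1^k = c·x^i·y^j.
Substituting Z = 1: F(X, Y, 1) = x**3 + 2*x**2 - 2*x - y**3 - 2*y**2 + 3*y.
Note: deg(f) ≤ deg(F) = 3; strict inequality happens when F is divisible by Z (lost terms).
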